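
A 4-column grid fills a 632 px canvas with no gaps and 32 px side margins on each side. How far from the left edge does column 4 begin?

458 px

Inside the margins: 632 − 64 = 568 px.
With no gaps, each column is 568/4 = 142 px.
Each column+gutter stride is 142 px; 3 of them past the 32 px margin is 32 + 426 = 458 px.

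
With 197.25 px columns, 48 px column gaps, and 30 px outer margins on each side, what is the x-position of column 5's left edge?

1011 px

Column 5 starts at margin + 4·(column + gutter) = 30 + 4·245.25 = 1011 px.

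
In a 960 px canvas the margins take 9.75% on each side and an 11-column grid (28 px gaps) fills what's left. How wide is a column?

960 × (1 − 2·9.75%) = 960 × 80.5% = 772.8 px for the columns.
11 columns + 10 gaps: 11c + 10·28 = 772.8.
11c = 772.8 − 280 = 492.8, so c = 44.8 px.

44.8 px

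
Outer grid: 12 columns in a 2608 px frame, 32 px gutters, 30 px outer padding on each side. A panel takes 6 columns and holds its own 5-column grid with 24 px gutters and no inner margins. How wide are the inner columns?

232.4 px

Subtract both margins: 2608 − 2·30 = 2548 px.
2548 − 11·32 = 2196; ÷12 gives c = 183 px.
6 columns plus 5 gutters: 1098 + 160 = 1258 px.
5d + 4·24 = 1258 → 5d = 1162 → d = 232.4 px.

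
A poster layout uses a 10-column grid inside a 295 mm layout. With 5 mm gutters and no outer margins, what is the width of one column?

25 mm

10 columns + 9 gutters: 10c + 9·5 = 295.
10c = 295 − 45 = 250, so c = 25 mm.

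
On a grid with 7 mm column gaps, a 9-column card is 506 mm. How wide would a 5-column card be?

Subtracting 8 column gaps of 7 leaves 450 for 9 columns, so c = 50 mm.
5-column span = 5·50 + 4·7 = 278 mm.

278 mm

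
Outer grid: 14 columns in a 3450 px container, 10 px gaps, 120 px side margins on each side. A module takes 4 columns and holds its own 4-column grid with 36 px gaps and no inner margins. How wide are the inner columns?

Outer content = 3450 − 2·120 = 3210 px.
14c + 13·10 = 3210 → 14c = 3080 → c = 220 px.
4-column span = 4·220 + 3·10 = 910 px.
4d + 3·36 = 910 → 4d = 802 → d = 200.5 px.

200.5 px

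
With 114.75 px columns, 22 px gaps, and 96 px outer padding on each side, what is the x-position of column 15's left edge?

Before column 15: the margin + 14 columns + 14 gaps.
Offset = 96 + 14·(114.75 + 22) = 96 + 1914.5 = 2010.5 px.

2010.5 px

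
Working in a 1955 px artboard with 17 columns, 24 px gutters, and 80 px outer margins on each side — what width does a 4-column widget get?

Subtract both margins: 1955 − 2·80 = 1795 px.
1795 − 16·24 = 1411; ÷17 gives c = 83 px.
4 columns plus 3 gutters: 332 + 72 = 404 px.

404 px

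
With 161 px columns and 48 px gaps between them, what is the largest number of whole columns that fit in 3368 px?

16 columns

16 columns: 16·161 + 15·48 = 3296 px ≤ 3368.
17 columns: 3505 px > 3368. So 16.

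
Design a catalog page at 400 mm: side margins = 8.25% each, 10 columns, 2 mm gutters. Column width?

31.6 mm

Margins: 8.25% × 400 = 33 mm each, so content = 400 − 66 = 334 mm.
334 − 9·2 = 316; ÷10 gives c = 31.6 mm.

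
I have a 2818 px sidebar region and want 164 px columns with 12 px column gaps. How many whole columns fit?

16 columns

16 columns: 16·164 + 15·12 = 2804 px ≤ 2818.
17 columns: 2980 px > 2818. So 16.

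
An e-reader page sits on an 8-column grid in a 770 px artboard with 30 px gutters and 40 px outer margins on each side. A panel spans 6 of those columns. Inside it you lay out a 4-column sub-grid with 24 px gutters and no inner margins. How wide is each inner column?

109.5 px

Take off 80 px of margins, leaving 690 px.
8c + 7·30 = 690 → 8c = 480 → c = 60 px.
6-column span = 6·60 + 5·30 = 510 px.
Subtracting 3 gutters of 24 leaves 438 for 4 columns, so d = 109.5 px.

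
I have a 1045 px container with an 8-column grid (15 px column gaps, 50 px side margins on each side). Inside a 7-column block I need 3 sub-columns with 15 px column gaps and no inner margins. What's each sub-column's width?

Inside the margins: 1045 − 100 = 945 px.
8 columns + 7 column gaps: 8c + 7·15 = 945.
8c = 945 − 105 = 840, so c = 105 px.
Span of 7: 7·105 + 6·15 = 735 + 90 = 825 px.
Subtracting 2 column gaps of 15 leaves 795 for 3 columns, so d = 265 px.

265 px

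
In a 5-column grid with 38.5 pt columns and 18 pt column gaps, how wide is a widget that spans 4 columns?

208 pt

4-column span = 4·38.5 + 3·18 = 208 pt.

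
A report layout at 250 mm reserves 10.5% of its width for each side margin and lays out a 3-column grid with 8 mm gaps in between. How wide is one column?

250 × (1 − 2·10.5%) = 250 × 79% = 197.5 mm for the columns.
3 columns + 2 gaps: 3c + 2·8 = 197.5.
3c = 197.5 − 16 = 181.5, so c = 60.5 mm.

60.5 mm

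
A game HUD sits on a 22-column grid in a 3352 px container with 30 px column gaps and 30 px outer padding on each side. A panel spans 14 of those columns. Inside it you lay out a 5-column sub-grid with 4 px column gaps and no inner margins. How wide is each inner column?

Inside the margins: 3352 − 60 = 3292 px.
Subtracting 21 column gaps of 30 leaves 2662 for 22 columns, so c = 121 px.
14-column span = 14·121 + 13·30 = 2084 px.
Subtracting 4 column gaps of 4 leaves 2068 for 5 columns, so d = 413.6 px.

413.6 px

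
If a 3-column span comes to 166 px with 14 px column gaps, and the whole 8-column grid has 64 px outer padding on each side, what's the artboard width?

594 px

3 columns + 2 column gaps: 3c + 2·14 = 166.
3c = 166 − 28 = 138, so c = 46 px.
Adding margins, columns and gutters: 128 + 368 + 98 = 594 px.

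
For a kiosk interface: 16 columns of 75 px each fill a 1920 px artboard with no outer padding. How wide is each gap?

48 px

16 columns take 16·75 = 1200 px; remaining 720 splits into 15 gaps.
g = 720 / 15 = 48 px.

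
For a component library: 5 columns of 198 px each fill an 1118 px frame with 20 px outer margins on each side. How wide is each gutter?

22 px

Inside the margins: 1118 − 40 = 1078 px.
Columns use 990 px, leaving 88 px across 4 gutters = 22 px each.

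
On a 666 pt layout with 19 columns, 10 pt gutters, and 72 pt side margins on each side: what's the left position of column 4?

156 pt

Inside the margins: 666 − 144 = 522 pt.
19c + 18·10 = 522 → 19c = 342 → c = 18 pt.
Column 4 starts at margin + 3·(column + gutter) = 72 + 3·28 = 156 pt.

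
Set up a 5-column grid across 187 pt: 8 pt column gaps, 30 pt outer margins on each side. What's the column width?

19 pt

Take off 60 pt of margins, leaving 127 pt.
127 − 4·8 = 95; ÷5 gives c = 19 pt.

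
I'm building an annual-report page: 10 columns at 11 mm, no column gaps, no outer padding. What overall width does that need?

Summing: 110 = 110 mm.

110 mm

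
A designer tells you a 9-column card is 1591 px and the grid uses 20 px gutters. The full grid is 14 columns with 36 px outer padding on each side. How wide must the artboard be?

Subtracting 8 gutters of 20 leaves 1431 for 9 columns, so c = 159 px.
Artboard = 2·36 + 14·159 + 13·20 = 72 + 2226 + 260 = 2558 px.

2558 px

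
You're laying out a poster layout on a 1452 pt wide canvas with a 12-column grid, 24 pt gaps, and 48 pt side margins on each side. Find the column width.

91 pt

Subtract both margins: 1452 − 2·48 = 1356 pt.
Subtracting 11 gaps of 24 leaves 1092 for 12 columns, so c = 91 pt.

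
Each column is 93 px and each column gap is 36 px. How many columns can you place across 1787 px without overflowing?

Each extra column adds 93 + 36 = 129 px.
(1787 + 36) / 129 = 14.13, so 14 columns fit.

14 columns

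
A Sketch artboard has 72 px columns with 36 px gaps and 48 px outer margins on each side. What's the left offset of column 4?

372 px

Each column+gutter stride is 108 px; 3 of them past the 48 px margin is 48 + 324 = 372 px.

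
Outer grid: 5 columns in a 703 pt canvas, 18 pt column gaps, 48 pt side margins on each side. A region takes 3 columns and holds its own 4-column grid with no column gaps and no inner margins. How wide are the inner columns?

Inside the margins: 703 − 96 = 607 pt.
Subtracting 4 column gaps of 18 leaves 535 for 5 columns, so c = 107 pt.
3-column span = 3·107 + 2·18 = 357 pt.
357 / 4 = 89.25 pt per column.

89.25 pt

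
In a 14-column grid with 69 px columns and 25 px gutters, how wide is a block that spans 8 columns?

8 columns plus 7 gutters: 552 + 175 = 727 px.

727 px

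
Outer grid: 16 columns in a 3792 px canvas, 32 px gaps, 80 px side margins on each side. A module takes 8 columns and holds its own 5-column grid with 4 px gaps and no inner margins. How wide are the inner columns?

Outer content = 3792 − 2·80 = 3632 px.
16c + 15·32 = 3632 → 16c = 3152 → c = 197 px.
8 columns plus 7 gaps: 1576 + 224 = 1800 px.
1800 − 4·4 = 1784; ÷5 gives d = 356.8 px.

356.8 px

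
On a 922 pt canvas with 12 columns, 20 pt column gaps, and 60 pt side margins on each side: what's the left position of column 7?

471 pt

Subtract both margins: 922 − 2·60 = 802 pt.
Subtracting 11 column gaps of 20 leaves 582 for 12 columns, so c = 48.5 pt.
Column 7 starts at margin + 6·(column + gutter) = 60 + 6·68.5 = 471 pt.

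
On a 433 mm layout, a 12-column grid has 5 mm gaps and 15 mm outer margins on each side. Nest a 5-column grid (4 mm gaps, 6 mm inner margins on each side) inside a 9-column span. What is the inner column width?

54.6 mm

Outer content = 433 − 2·15 = 403 mm.
12c + 11·5 = 403 → 12c = 348 → c = 29 mm.
9 columns plus 8 gaps: 261 + 40 = 301 mm.
Inner content = 301 − 2·6 = 289 mm.
5d + 4·4 = 289 → 5d = 273 → d = 54.6 mm.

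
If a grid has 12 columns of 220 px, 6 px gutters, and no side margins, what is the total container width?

2706 px

Total width: 12·220 + 11·6 = 2706 px.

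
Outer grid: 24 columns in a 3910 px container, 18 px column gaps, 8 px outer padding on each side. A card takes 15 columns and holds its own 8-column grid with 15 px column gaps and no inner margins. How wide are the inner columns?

290.25 px

Subtract both margins: 3910 − 2·8 = 3894 px.
3894 − 23·18 = 3480; ÷24 gives c = 145 px.
15 columns plus 14 column gaps: 2175 + 252 = 2427 px.
Subtracting 7 column gaps of 15 leaves 2322 for 8 columns, so d = 290.25 px.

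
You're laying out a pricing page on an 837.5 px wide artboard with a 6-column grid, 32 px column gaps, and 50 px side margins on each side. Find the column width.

Content width = 837.5 − 2·50 = 737.5 px.
6 columns + 5 column gaps: 6c + 5·32 = 737.5.
6c = 737.5 − 160 = 577.5, so c = 96.25 px.

96.25 px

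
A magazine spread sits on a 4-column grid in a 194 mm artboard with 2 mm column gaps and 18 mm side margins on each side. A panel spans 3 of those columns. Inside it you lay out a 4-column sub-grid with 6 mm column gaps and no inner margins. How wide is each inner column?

Outer content = 194 − 2·18 = 158 mm.
158 − 3·2 = 152; ÷4 gives c = 38 mm.
3 columns plus 2 column gaps: 114 + 4 = 118 mm.
4d + 3·6 = 118 → 4d = 100 → d = 25 mm.

25 mm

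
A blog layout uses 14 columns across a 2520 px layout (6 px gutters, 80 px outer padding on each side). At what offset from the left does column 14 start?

2277 px

Subtract both margins: 2520 − 2·80 = 2360 px.
2360 − 13·6 = 2282; ÷14 gives c = 163 px.
Before column 14: the margin + 13 columns + 13 gutters.
Offset = 80 + 13·(163 + 6) = 80 + 2197 = 2277 px.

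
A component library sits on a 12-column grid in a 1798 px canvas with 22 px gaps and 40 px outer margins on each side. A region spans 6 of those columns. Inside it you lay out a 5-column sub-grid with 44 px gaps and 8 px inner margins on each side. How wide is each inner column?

Take off 80 px of margins, leaving 1718 px.
1718 − 11·22 = 1476; ÷12 gives c = 123 px.
Span of 6: 6·123 + 5·22 = 738 + 110 = 848 px.
Inner content = 848 − 2·8 = 832 px.
Subtracting 4 gaps of 44 leaves 656 for 5 columns, so d = 131.2 px.

131.2 px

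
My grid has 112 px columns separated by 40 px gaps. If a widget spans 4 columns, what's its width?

568 px

Span of 4: 4·112 + 3·40 = 448 + 120 = 568 px.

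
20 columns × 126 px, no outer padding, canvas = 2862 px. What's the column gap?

Columns use 2520 px, leaving 342 px across 19 column gaps = 18 px each.

18 px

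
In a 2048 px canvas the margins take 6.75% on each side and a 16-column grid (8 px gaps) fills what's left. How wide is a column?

103.22 px

2048 × (1 − 2·6.75%) = 2048 × 86.5% = 1771.52 px for the columns.
16c + 15·8 = 1771.52 → 16c = 1651.52 → c = 103.22 px.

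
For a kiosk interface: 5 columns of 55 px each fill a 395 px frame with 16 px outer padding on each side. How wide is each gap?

Subtract both margins: 395 − 2·16 = 363 px.
5·55 + 4g = 363 → 4g = 88 → g = 22 px.

22 px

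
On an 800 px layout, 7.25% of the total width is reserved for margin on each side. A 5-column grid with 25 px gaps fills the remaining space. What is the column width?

Margins: 7.25% × 800 = 58 px each, so content = 800 − 116 = 684 px.
684 − 4·25 = 584; ÷5 gives c = 116.8 px.

116.8 px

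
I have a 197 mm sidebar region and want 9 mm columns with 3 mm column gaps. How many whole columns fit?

16 columns

Each extra column adds 9 + 3 = 12 mm.
(197 + 3) / 12 = 16.67, so 16 columns fit.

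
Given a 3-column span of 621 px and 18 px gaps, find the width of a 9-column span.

1899 px

Subtracting 2 gaps of 18 leaves 585 for 3 columns, so c = 195 px.
Span of 9: 9·195 + 8·18 = 1755 + 144 = 1899 px.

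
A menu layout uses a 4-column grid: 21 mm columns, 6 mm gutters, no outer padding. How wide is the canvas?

102 mm

Canvas = 4·21 + 3·6 = 84 + 18 = 102 mm.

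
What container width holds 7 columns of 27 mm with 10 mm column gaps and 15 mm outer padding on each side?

279 mm

Adding margins, columns and gutters: 30 + 189 + 60 = 279 mm.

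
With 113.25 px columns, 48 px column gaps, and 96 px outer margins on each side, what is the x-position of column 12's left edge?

Each column+gutter stride is 161.25 px; 11 of them past the 96 px margin is 96 + 1773.75 = 1869.75 px.

1869.75 px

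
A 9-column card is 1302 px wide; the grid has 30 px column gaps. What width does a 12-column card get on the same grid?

Subtracting 8 column gaps of 30 leaves 1062 for 9 columns, so c = 118 px.
12 columns plus 11 column gaps: 1416 + 330 = 1746 px.

1746 px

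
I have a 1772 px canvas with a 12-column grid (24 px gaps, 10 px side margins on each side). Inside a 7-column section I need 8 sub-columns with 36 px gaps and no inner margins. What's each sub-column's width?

95 px

Outer content = 1772 − 2·10 = 1752 px.
1752 − 11·24 = 1488; ÷12 gives c = 124 px.
7 columns plus 6 gaps: 868 + 144 = 1012 px.
1012 − 7·36 = 760; ÷8 gives d = 95 px.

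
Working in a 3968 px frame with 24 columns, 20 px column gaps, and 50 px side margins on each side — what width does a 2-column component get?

Content width = 3968 − 2·50 = 3868 px.
24 columns + 23 column gaps: 24c + 23·20 = 3868.
24c = 3868 − 460 = 3408, so c = 142 px.
Span of 2: 2·142 + 1·20 = 284 + 20 = 304 px.

304 px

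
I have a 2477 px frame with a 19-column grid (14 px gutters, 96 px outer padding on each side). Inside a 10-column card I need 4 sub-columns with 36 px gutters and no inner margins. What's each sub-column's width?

Subtract both margins: 2477 − 2·96 = 2285 px.
Subtracting 18 gutters of 14 leaves 2033 for 19 columns, so c = 107 px.
10 columns plus 9 gutters: 1070 + 126 = 1196 px.
4 columns + 3 gutters: 4d + 3·36 = 1196.
4d = 1196 − 108 = 1088, so d = 272 px.

272 px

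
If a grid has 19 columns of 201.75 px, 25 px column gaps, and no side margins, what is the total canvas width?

4283.25 px

Canvas = 19·201.75 + 18·25 = 3833.25 + 450 = 4283.25 px.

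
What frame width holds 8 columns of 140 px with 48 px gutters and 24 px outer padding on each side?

1504 px

Total width: 2·24 + 8·140 + 7·48 = 1504 px.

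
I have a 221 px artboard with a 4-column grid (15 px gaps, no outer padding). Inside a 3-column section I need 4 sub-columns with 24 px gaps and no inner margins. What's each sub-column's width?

22.5 px

4c + 3·15 = 221 → 4c = 176 → c = 44 px.
3-column span = 3·44 + 2·15 = 162 px.
4 columns + 3 gaps: 4d + 3·24 = 162.
4d = 162 − 72 = 90, so d = 22.5 px.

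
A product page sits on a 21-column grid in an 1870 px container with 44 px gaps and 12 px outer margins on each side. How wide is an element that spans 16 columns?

1396 px

Inside the margins: 1870 − 24 = 1846 px.
1846 − 20·44 = 966; ÷21 gives c = 46 px.
Span of 16: 16·46 + 15·44 = 736 + 660 = 1396 px.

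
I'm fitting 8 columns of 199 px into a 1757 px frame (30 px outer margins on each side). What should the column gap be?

15 px

Content width = 1757 − 2·30 = 1697 px.
Columns use 1592 px, leaving 105 px across 7 column gaps = 15 px each.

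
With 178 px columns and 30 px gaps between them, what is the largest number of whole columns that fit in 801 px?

Each extra column adds 178 + 30 = 208 px.
(801 + 30) / 208 = 4.00, so 3 columns fit.

3 columns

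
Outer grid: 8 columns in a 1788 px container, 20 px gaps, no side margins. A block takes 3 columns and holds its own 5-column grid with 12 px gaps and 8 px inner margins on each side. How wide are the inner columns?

118.8 px

8 columns + 7 gaps: 8c + 7·20 = 1788.
8c = 1788 − 140 = 1648, so c = 206 px.
3 columns plus 2 gaps: 618 + 40 = 658 px.
Inner content = 658 − 2·8 = 642 px.
642 − 4·12 = 594; ÷5 gives d = 118.8 px.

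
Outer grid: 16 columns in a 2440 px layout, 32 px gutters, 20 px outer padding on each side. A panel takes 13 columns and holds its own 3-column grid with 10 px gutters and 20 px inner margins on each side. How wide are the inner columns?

Take off 40 px of margins, leaving 2400 px.
16 columns + 15 gutters: 16c + 15·32 = 2400.
16c = 2400 − 480 = 1920, so c = 120 px.
13 columns plus 12 gutters: 1560 + 384 = 1944 px.
Inner content = 1944 − 2·20 = 1904 px.
1904 − 2·10 = 1884; ÷3 gives d = 628 px.

628 px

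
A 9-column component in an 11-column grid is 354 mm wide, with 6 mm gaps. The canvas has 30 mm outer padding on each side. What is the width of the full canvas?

9c + 8·6 = 354 → 9c = 306 → c = 34 mm.
Canvas = 2·30 + 11·34 + 10·6 = 60 + 374 + 60 = 494 mm.

494 mm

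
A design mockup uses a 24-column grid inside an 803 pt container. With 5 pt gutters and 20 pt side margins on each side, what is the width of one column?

27 pt

Subtract both margins: 803 − 2·20 = 763 pt.
763 − 23·5 = 648; ÷24 gives c = 27 pt.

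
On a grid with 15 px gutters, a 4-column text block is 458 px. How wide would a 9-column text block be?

458 − 3·15 = 413; ÷4 gives c = 103.25 px.
Span of 9: 9·103.25 + 8·15 = 929.25 + 120 = 1049.25 px.

1049.25 px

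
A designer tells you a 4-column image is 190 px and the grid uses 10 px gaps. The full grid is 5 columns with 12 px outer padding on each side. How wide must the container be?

Subtracting 3 gaps of 10 leaves 160 for 4 columns, so c = 40 px.
Adding margins, columns and gutters: 24 + 200 + 40 = 264 px.

264 px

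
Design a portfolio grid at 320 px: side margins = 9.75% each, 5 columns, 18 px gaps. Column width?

Each margin = 9.75% of 320 = 31.2 px; content = 320 − 2·31.2 = 257.6 px.
5 columns + 4 gaps: 5c + 4·18 = 257.6.
5c = 257.6 − 72 = 185.6, so c = 37.12 px.

37.12 px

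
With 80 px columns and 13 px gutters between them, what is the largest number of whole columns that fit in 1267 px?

13 columns

13 columns: 13·80 + 12·13 = 1196 px ≤ 1267.
14 columns: 1289 px > 1267. So 13.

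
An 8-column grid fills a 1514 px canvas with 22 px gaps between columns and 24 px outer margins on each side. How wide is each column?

164 px

Content width = 1514 − 2·24 = 1466 px.
8c + 7·22 = 1466 → 8c = 1312 → c = 164 px.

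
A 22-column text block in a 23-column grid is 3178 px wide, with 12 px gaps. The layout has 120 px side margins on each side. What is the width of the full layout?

3563 px

3178 − 21·12 = 2926; ÷22 gives c = 133 px.
Adding margins, columns and gutters: 240 + 3059 + 264 = 3563 px.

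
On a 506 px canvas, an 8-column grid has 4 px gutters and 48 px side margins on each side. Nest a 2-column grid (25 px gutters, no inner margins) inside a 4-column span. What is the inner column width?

Outer content = 506 − 2·48 = 410 px.
8 columns + 7 gutters: 8c + 7·4 = 410.
8c = 410 − 28 = 382, so c = 47.75 px.
4-column span = 4·47.75 + 3·4 = 203 px.
2 columns + 1 gutter: 2d + 1·25 = 203.
2d = 203 − 25 = 178, so d = 89 px.

89 px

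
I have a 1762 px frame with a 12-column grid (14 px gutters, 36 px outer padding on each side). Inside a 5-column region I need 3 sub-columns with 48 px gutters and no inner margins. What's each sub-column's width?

Inside the margins: 1762 − 72 = 1690 px.
12c + 11·14 = 1690 → 12c = 1536 → c = 128 px.
Span of 5: 5·128 + 4·14 = 640 + 56 = 696 px.
Subtracting 2 gutters of 48 leaves 600 for 3 columns, so d = 200 px.

200 px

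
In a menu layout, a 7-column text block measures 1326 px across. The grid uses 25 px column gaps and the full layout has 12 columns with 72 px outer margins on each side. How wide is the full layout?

1326 − 6·25 = 1176; ÷7 gives c = 168 px.
Total width: 2·72 + 12·168 + 11·25 = 2435 px.

2435 px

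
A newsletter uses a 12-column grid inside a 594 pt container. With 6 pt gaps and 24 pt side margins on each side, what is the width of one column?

Subtract both margins: 594 − 2·24 = 546 pt.
546 − 11·6 = 480; ÷12 gives c = 40 pt.

40 pt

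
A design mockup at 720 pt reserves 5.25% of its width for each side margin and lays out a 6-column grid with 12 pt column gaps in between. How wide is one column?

720 × (1 − 2·5.25%) = 720 × 89.5% = 644.4 pt for the columns.
6c + 5·12 = 644.4 → 6c = 584.4 → c = 97.4 pt.

97.4 pt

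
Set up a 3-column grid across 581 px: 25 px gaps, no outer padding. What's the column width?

177 px

3c + 2·25 = 581 → 3c = 531 → c = 177 px.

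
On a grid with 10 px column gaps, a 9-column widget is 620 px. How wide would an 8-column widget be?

550 px

9c + 8·10 = 620 → 9c = 540 → c = 60 px.
8-column span = 8·60 + 7·10 = 550 px.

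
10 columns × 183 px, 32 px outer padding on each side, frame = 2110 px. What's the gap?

24 px

Take off 64 px of margins, leaving 2046 px.
10·183 + 9g = 2046 → 9g = 216 → g = 24 px.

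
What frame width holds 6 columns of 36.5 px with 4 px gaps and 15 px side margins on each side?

269 px

Frame = 2·15 + 6·36.5 + 5·4 = 30 + 219 + 20 = 269 px.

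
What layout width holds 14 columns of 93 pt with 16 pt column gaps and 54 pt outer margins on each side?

Adding margins, columns and gutters: 108 + 1302 + 208 = 1618 pt.

1618 pt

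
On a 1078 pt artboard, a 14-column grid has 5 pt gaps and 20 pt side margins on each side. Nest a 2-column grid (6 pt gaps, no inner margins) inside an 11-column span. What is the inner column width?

Inside the margins: 1078 − 40 = 1038 pt.
1038 − 13·5 = 973; ÷14 gives c = 69.5 pt.
11-column span = 11·69.5 + 10·5 = 814.5 pt.
2 columns + 1 gap: 2d + 1·6 = 814.5.
2d = 814.5 − 6 = 808.5, so d = 404.25 pt.

404.25 pt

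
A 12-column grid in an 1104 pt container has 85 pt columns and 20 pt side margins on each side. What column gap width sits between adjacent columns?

Subtract both margins: 1104 − 2·20 = 1064 pt.
12·85 + 11g = 1064 → 11g = 44 → g = 4 pt.

4 pt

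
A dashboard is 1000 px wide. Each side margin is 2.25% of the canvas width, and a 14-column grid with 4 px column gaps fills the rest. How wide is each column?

1000 × (1 − 2·2.25%) = 1000 × 95.5% = 955 px for the columns.
14 columns + 13 column gaps: 14c + 13·4 = 955.
14c = 955 − 52 = 903, so c = 64.5 px.

64.5 px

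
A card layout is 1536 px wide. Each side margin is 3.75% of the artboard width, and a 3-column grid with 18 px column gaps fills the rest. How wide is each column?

Each margin = 3.75% of 1536 = 57.6 px; content = 1536 − 2·57.6 = 1420.8 px.
3 columns + 2 column gaps: 3c + 2·18 = 1420.8.
3c = 1420.8 − 36 = 1384.8, so c = 461.6 px.

461.6 px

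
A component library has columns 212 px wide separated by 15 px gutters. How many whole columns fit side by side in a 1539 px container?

Each extra column adds 212 + 15 = 227 px.
(1539 + 15) / 227 = 6.85, so 6 columns fit.

6 columns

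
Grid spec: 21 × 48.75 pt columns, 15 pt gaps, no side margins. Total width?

1323.75 pt

Summing: 1023.75 + 300 = 1323.75 pt.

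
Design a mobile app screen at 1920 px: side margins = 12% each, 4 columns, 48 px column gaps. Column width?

328.8 px

Each margin = 12% of 1920 = 230.4 px; content = 1920 − 2·230.4 = 1459.2 px.
Subtracting 3 column gaps of 48 leaves 1315.2 for 4 columns, so c = 328.8 px.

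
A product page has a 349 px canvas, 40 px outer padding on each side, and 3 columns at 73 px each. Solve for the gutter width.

Subtract both margins: 349 − 2·40 = 269 px.
3 columns take 3·73 = 219 px; remaining 50 splits into 2 gutters.
g = 50 / 2 = 25 px.

25 px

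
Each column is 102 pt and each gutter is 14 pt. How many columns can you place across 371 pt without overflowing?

k columns need k·102 + (k−1)·14 = k·116 − 14.
k·116 − 14 ≤ 371 → k ≤ 385 / 116 ≈ 3.32, so k = 3.

3 columns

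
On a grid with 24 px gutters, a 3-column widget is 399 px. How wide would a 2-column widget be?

399 − 2·24 = 351; ÷3 gives c = 117 px.
Span of 2: 2·117 + 1·24 = 234 + 24 = 258 px.

258 px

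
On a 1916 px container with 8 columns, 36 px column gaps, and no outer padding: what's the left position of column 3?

8 columns + 7 column gaps: 8c + 7·36 = 1916.
8c = 1916 − 252 = 1664, so c = 208 px.
Each column+gutter stride is 244 px; with no margin, 2 of them is 488 px.

488 px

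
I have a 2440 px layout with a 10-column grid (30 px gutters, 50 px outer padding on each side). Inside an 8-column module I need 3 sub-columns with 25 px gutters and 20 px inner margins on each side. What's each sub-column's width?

592 px

Inside the margins: 2440 − 100 = 2340 px.
10 columns + 9 gutters: 10c + 9·30 = 2340.
10c = 2340 − 270 = 2070, so c = 207 px.
8-column span = 8·207 + 7·30 = 1866 px.
Inner content = 1866 − 2·20 = 1826 px.
3 columns + 2 gutters: 3d + 2·25 = 1826.
3d = 1826 − 50 = 1776, so d = 592 px.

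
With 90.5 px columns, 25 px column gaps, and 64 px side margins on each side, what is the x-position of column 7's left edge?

Before column 7: the margin + 6 columns + 6 column gaps.
Offset = 64 + 6·(90.5 + 25) = 64 + 693 = 757 px.

757 px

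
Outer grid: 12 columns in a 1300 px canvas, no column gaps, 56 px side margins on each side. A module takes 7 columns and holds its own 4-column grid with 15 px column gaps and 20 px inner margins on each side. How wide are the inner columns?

Subtract both margins: 1300 − 2·56 = 1188 px.
1188 / 12 = 99 px per column.
7-column span = 7·99 = 693 px.
Inner content = 693 − 2·20 = 653 px.
Subtracting 3 column gaps of 15 leaves 608 for 4 columns, so d = 152 px.

152 px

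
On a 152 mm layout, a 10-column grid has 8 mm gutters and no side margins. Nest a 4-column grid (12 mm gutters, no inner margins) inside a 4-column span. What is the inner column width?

5 mm

10 columns + 9 gutters: 10c + 9·8 = 152.
10c = 152 − 72 = 80, so c = 8 mm.
4 columns plus 3 gutters: 32 + 24 = 56 mm.
56 − 3·12 = 20; ÷4 gives d = 5 mm.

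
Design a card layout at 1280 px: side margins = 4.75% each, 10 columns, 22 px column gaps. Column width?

96.04 px

Margins: 4.75% × 1280 = 60.8 px each, so content = 1280 − 121.6 = 1158.4 px.
10 columns + 9 column gaps: 10c + 9·22 = 1158.4.
10c = 1158.4 − 198 = 960.4, so c = 96.04 px.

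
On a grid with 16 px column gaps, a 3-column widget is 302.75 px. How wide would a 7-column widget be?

727.75 px

Subtracting 2 column gaps of 16 leaves 270.75 for 3 columns, so c = 90.25 px.
Span of 7: 7·90.25 + 6·16 = 631.75 + 96 = 727.75 px.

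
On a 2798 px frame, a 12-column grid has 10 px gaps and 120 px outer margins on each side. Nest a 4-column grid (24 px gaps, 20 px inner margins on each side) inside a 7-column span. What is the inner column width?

344 px

Take off 240 px of margins, leaving 2558 px.
Subtracting 11 gaps of 10 leaves 2448 for 12 columns, so c = 204 px.
7 columns plus 6 gaps: 1428 + 60 = 1488 px.
Inner content = 1488 − 2·20 = 1448 px.
1448 − 3·24 = 1376; ÷4 gives d = 344 px.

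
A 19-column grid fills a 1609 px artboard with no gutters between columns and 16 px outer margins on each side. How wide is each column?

83 px

Content width = 1609 − 2·16 = 1577 px.
19c = 1577 → c = 83 px.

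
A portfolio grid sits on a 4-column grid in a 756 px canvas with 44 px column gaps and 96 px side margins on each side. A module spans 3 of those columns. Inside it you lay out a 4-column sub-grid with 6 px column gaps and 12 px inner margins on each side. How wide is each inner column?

92.5 px

Take off 192 px of margins, leaving 564 px.
4c + 3·44 = 564 → 4c = 432 → c = 108 px.
3-column span = 3·108 + 2·44 = 412 px.
Inner content = 412 − 2·12 = 388 px.
4 columns + 3 column gaps: 4d + 3·6 = 388.
4d = 388 − 18 = 370, so d = 92.5 px.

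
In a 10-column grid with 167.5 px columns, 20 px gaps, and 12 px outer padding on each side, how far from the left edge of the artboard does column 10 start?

1699.5 px

Before column 10: the margin + 9 columns + 9 gaps.
Offset = 12 + 9·(167.5 + 20) = 12 + 1687.5 = 1699.5 px.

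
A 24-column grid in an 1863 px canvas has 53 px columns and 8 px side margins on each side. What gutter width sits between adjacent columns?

25 px

Content width = 1863 − 2·8 = 1847 px.
24 columns take 24·53 = 1272 px; remaining 575 splits into 23 gutters.
g = 575 / 23 = 25 px.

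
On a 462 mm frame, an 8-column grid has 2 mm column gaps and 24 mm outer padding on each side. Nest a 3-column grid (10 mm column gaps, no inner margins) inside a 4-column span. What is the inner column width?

Outer content = 462 − 2·24 = 414 mm.
Subtracting 7 column gaps of 2 leaves 400 for 8 columns, so c = 50 mm.
4-column span = 4·50 + 3·2 = 206 mm.
Subtracting 2 column gaps of 10 leaves 186 for 3 columns, so d = 62 mm.

62 mm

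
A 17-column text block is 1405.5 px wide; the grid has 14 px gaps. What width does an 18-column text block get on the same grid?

17 columns + 16 gaps: 17c + 16·14 = 1405.5.
17c = 1405.5 − 224 = 1181.5, so c = 69.5 px.
18-column span = 18·69.5 + 17·14 = 1489 px.

1489 px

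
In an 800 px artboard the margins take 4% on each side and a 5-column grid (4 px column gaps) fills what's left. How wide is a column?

144 px

800 × (1 − 2·4%) = 800 × 92% = 736 px for the columns.
Subtracting 4 column gaps of 4 leaves 720 for 5 columns, so c = 144 px.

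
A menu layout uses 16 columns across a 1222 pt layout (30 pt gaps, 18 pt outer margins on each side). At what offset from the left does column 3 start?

170 pt

Take off 36 pt of margins, leaving 1186 pt.
1186 − 15·30 = 736; ÷16 gives c = 46 pt.
Each column+gutter stride is 76 pt; 2 of them past the 18 pt margin is 18 + 152 = 170 pt.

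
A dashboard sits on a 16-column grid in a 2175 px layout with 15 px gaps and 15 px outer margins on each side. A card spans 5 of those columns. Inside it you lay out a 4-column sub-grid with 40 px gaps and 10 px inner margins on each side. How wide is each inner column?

Take off 30 px of margins, leaving 2145 px.
2145 − 15·15 = 1920; ÷16 gives c = 120 px.
Span of 5: 5·120 + 4·15 = 600 + 60 = 660 px.
Inner content = 660 − 2·10 = 640 px.
4 columns + 3 gaps: 4d + 3·40 = 640.
4d = 640 − 120 = 520, so d = 130 px.

130 px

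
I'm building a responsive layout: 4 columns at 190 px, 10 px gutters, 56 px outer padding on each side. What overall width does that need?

902 px

Adding margins, columns and gutters: 112 + 760 + 30 = 902 px.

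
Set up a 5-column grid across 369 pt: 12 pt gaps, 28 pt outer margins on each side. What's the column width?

Subtract both margins: 369 − 2·28 = 313 pt.
Subtracting 4 gaps of 12 leaves 265 for 5 columns, so c = 53 pt.

53 pt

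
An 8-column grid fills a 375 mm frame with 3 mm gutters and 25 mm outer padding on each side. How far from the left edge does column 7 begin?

Inside the margins: 375 − 50 = 325 mm.
Subtracting 7 gutters of 3 leaves 304 for 8 columns, so c = 38 mm.
Each column+gutter stride is 41 mm; 6 of them past the 25 mm margin is 25 + 246 = 271 mm.

271 mm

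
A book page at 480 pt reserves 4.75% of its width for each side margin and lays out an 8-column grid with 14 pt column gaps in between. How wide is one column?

Margins: 4.75% × 480 = 22.8 pt each, so content = 480 − 45.6 = 434.4 pt.
434.4 − 7·14 = 336.4; ÷8 gives c = 42.05 pt.

42.05 pt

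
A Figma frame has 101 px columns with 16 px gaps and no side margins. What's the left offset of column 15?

1638 px

Before column 15: 14 columns + 14 gaps.
Offset = 14·(101 + 16) = 14·117 = 1638 px.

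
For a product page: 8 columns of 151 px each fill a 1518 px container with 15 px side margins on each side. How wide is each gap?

40 px

Inside the margins: 1518 − 30 = 1488 px.
8 columns take 8·151 = 1208 px; remaining 280 splits into 7 gaps.
g = 280 / 7 = 40 px.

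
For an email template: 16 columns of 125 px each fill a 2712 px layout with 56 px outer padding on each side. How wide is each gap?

40 px

Inside the margins: 2712 − 112 = 2600 px.
16·125 + 15g = 2600 → 15g = 600 → g = 40 px.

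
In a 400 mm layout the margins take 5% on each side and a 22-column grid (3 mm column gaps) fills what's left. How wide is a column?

Margins: 5% × 400 = 20 mm each, so content = 400 − 40 = 360 mm.
Subtracting 21 column gaps of 3 leaves 297 for 22 columns, so c = 13.5 mm.

13.5 mm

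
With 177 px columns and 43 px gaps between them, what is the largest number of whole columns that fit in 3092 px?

14 columns: 14·177 + 13·43 = 3037 px ≤ 3092.
15 columns: 3257 px > 3092. So 14.

14 columns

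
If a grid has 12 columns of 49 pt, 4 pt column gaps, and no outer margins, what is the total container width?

632 pt

Container = 12·49 + 11·4 = 588 + 44 = 632 pt.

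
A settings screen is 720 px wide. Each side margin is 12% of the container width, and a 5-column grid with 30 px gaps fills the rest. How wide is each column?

Margins: 12% × 720 = 86.4 px each, so content = 720 − 172.8 = 547.2 px.
Subtracting 4 gaps of 30 leaves 427.2 for 5 columns, so c = 85.44 px.

85.44 px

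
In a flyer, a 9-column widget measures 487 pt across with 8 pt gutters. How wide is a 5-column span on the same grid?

267 pt

Subtracting 8 gutters of 8 leaves 423 for 9 columns, so c = 47 pt.
Span of 5: 5·47 + 4·8 = 235 + 32 = 267 pt.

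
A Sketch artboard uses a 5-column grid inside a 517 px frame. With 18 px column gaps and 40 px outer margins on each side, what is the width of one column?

Take off 80 px of margins, leaving 437 px.
5c + 4·18 = 437 → 5c = 365 → c = 73 px.

73 px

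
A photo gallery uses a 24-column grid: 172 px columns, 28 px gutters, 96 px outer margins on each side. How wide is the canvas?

4964 px

Canvas = 2·96 + 24·172 + 23·28 = 192 + 4128 + 644 = 4964 px.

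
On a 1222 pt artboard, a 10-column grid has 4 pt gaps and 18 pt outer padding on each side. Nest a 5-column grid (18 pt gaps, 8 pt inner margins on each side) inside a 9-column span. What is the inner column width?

195.8 pt

Take off 36 pt of margins, leaving 1186 pt.
10c + 9·4 = 1186 → 10c = 1150 → c = 115 pt.
9 columns plus 8 gaps: 1035 + 32 = 1067 pt.
Inner content = 1067 − 2·8 = 1051 pt.
1051 − 4·18 = 979; ÷5 gives d = 195.8 pt.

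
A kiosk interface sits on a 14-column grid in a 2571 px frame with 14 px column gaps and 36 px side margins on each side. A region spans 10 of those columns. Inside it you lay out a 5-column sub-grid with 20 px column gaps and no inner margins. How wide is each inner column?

Subtract both margins: 2571 − 2·36 = 2499 px.
2499 − 13·14 = 2317; ÷14 gives c = 165.5 px.
10 columns plus 9 column gaps: 1655 + 126 = 1781 px.
5 columns + 4 column gaps: 5d + 4·20 = 1781.
5d = 1781 − 80 = 1701, so d = 340.2 px.

340.2 px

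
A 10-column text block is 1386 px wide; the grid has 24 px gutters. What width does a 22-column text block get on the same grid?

3078 px

1386 − 9·24 = 1170; ÷10 gives c = 117 px.
22-column span = 22·117 + 21·24 = 3078 px.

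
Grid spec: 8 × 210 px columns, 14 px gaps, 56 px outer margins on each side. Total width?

Layout = 2·56 + 8·210 + 7·14 = 112 + 1680 + 98 = 1890 px.

1890 px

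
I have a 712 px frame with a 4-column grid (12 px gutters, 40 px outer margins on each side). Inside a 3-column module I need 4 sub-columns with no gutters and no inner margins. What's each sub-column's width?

Subtract both margins: 712 − 2·40 = 632 px.
Subtracting 3 gutters of 12 leaves 596 for 4 columns, so c = 149 px.
3-column span = 3·149 + 2·12 = 471 px.
4d = 471 → d = 117.75 px.

117.75 px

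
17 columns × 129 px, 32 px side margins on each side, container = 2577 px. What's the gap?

Inside the margins: 2577 − 64 = 2513 px.
17 columns take 17·129 = 2193 px; remaining 320 splits into 16 gaps.
g = 320 / 16 = 20 px.

20 px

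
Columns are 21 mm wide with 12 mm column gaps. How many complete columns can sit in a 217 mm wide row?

6 columns

Each extra column adds 21 + 12 = 33 mm.
(217 + 12) / 33 = 6.94, so 6 columns fit.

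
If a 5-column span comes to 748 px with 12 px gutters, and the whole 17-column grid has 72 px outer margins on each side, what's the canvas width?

Subtracting 4 gutters of 12 leaves 700 for 5 columns, so c = 140 px.
Total width: 2·72 + 17·140 + 16·12 = 2716 px.

2716 px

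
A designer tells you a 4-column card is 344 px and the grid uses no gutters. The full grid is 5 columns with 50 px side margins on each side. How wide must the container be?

530 px

4c = 344 → c = 86 px.
Total width: 2·50 + 5·86 = 530 px.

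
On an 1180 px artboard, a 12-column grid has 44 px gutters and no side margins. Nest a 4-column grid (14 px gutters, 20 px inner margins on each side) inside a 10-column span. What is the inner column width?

Subtracting 11 gutters of 44 leaves 696 for 12 columns, so c = 58 px.
10-column span = 10·58 + 9·44 = 976 px.
Inner content = 976 − 2·20 = 936 px.
Subtracting 3 gutters of 14 leaves 894 for 4 columns, so d = 223.5 px.

223.5 px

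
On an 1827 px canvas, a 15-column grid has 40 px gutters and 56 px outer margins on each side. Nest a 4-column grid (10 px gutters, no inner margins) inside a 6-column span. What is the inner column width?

158 px

Inside the margins: 1827 − 112 = 1715 px.
15c + 14·40 = 1715 → 15c = 1155 → c = 77 px.
Span of 6: 6·77 + 5·40 = 462 + 200 = 662 px.
4 columns + 3 gutters: 4d + 3·10 = 662.
4d = 662 − 30 = 632, so d = 158 px.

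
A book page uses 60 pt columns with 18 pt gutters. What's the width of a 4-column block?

294 pt

4-column span = 4·60 + 3·18 = 294 pt.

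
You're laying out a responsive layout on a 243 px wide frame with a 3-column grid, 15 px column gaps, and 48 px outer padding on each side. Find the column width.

Take off 96 px of margins, leaving 147 px.
147 − 2·15 = 117; ÷3 gives c = 39 px.

39 px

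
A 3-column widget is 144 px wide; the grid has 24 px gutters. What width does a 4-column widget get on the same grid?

200 px

3 columns + 2 gutters: 3c + 2·24 = 144.
3c = 144 − 48 = 96, so c = 32 px.
Span of 4: 4·32 + 3·24 = 128 + 72 = 200 px.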